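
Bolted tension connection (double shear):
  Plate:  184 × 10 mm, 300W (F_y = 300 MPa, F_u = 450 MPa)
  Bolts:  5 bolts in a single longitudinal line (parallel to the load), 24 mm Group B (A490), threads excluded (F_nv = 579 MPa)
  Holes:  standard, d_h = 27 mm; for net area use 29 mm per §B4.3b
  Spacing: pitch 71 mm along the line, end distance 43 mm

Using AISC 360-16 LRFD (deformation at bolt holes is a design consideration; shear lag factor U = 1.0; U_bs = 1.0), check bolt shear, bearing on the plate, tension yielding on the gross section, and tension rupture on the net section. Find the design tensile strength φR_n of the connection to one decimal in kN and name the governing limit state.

Bolt shear: A_b = π(24)²/4 = 452.39 mm². φR_n = 0.75 × 579 × 452.39 × 5 × 2 = 1964.5 kN.
Bearing (10 mm plate, F_u = 450 MPa): end bolts L_c = 43 − 27/2 = 29.5, R_n = min(1.2×29.5×10×450, 2.4×24×10×450) = 159.3 kN/bolt; interior L_c = 71 − 27 = 44, R_n = 237.6 kN/bolt. φR_n = 0.75 × (1×159.3 + 4×237.6) = 832.3 kN.
Tension yield (gross): A_g = 184×10 = 1840 mm². φR_n = 0.90 × 300 × 1840 = 496.8 kN.
Tension rupture (net): A_n = (184 − 1×29)×10 = 1550 mm² (U = 1.0, A_e = A_n). φR_n = 0.75 × 450 × 1550 = 523.1 kN.
Governing: min(1964.5, 832.3, 496.8, 523.1) = 496.8 kN → gross-section yield.

496.8 kN (gross-section yield governs)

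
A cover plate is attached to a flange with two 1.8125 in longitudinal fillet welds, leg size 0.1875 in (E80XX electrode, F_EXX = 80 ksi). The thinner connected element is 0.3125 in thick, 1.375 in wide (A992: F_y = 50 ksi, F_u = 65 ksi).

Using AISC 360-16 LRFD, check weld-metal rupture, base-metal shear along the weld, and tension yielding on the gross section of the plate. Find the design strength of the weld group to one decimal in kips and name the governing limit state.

Weld metal: throat = 0.707×0.1875 = 0.13256 in, L = 2×1.8125 = 3.625 in. φR_n = 0.75 × 0.6 × 80 × 0.13256 × 3.625 = 17.3 kips.
Base metal shear (0.3125 in plate): yield φR_n = 1.0×0.6×50×0.3125×3.625 = 34.0 kips; rupture φR_n = 0.75×0.6×65×0.3125×3.625 = 33.1 kips; take 33.1 kips (rupture).
Tension yield (gross): A_g = 1.375×0.3125 = 0.42969 in². φR_n = 0.90 × 50 × 0.42969 = 19.3 kips.
Governing: min(17.3, 33.1, 19.3) = 17.3 kips → weld metal.

17.3 kips (weld metal governs)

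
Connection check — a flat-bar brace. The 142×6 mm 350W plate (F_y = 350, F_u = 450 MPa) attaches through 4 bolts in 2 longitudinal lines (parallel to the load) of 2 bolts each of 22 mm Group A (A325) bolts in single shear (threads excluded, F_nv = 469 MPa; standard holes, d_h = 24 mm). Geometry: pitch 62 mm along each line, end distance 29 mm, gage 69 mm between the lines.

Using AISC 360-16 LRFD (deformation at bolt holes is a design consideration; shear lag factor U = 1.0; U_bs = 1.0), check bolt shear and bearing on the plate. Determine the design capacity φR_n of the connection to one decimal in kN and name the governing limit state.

Bolt shear: A_b = π(22)²/4 = 380.13 mm². φR_n = 0.75 × 469 × 380.13 × 4 × 1 = 534.8 kN.
Bearing (6 mm plate, F_u = 450 MPa): end bolts L_c = 29 − 24/2 = 17, R_n = min(1.2×17×6×450, 2.4×22×6×450) = 55.08 kN/bolt; interior L_c = 62 − 24 = 38, R_n = 123.12 kN/bolt. φR_n = 0.75 × (2×55.08 + 2×123.12) = 267.3 kN.
Governing: min(534.8, 267.3) = 267.3 kN → bearing.

267.3 kN (bearing governs)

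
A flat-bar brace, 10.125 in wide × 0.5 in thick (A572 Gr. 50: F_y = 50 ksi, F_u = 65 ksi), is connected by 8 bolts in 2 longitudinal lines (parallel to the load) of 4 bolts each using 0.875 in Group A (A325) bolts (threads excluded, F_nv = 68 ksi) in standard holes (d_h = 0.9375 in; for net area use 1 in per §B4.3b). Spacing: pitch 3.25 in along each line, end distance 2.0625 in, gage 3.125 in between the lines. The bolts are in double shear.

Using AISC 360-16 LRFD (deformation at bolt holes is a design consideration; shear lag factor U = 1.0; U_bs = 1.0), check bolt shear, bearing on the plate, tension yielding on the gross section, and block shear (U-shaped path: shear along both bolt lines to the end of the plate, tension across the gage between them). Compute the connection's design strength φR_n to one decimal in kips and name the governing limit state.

227.8 kips (gross-section yield governs)

Bolt shear: A_b = π(0.875)²/4 = 0.60132 in². φR_n = 0.75 × 68 × 0.60132 × 8 × 2 = 490.7 kips.
Bearing (0.5 in plate, F_u = 65 ksi): end bolts L_c = 2.0625 − 0.9375/2 = 1.59375, R_n = min(1.2×1.59375×0.5×65, 2.4×0.875×0.5×65) = 62.156 kips/bolt; interior L_c = 3.25 − 0.9375 = 2.3125, R_n = 68.25 kips/bolt. φR_n = 0.75 × (2×62.156 + 6×68.25) = 400.4 kips.
Tension yield (gross): A_g = 10.125×0.5 = 5.0625 in². φR_n = 0.90 × 50 × 5.0625 = 227.8 kips.
Block shear: shear path 2×[2.0625+3×3.25] = 2×11.8125 in, A_gv = 11.813, A_nv = 2×(11.8125 − 3.5×1)×0.5 = 8.3125 in²; tension across gage: (3.125 − 1×1)×0.5 = 1.0625 in². R_n = min(0.6×65×8.3125, 0.6×50×11.813) + 1.0×65×1.0625 = min(324.19, 354.39) + 69.063 = 393.25 kips. φR_n = 0.75 × 393.25 = 294.9 kips.
Governing: min(490.7, 400.4, 227.8, 294.9) = 227.8 kips → gross-section yield.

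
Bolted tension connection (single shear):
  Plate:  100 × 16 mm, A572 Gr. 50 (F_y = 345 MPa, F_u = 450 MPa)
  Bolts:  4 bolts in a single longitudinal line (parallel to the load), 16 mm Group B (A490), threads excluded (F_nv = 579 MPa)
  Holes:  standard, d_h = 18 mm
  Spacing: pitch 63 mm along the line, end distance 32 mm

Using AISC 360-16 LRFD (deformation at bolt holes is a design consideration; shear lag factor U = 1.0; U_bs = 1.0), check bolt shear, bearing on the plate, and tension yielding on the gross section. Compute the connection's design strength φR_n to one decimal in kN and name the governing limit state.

349.2 kN (bolt shear governs)

Bolt shear: A_b = π(16)²/4 = 201.06 mm². φR_n = 0.75 × 579 × 201.06 × 4 × 1 = 349.2 kN.
Bearing (16 mm plate, F_u = 450 MPa): end bolts L_c = 32 − 18/2 = 23, R_n = min(1.2×23×16×450, 2.4×16×16×450) = 198.72 kN/bolt; interior L_c = 63 − 18 = 45, R_n = 276.48 kN/bolt. φR_n = 0.75 × (1×198.72 + 3×276.48) = 771.1 kN.
Tension yield (gross): A_g = 100×16 = 1600 mm². φR_n = 0.90 × 345 × 1600 = 496.8 kN.
Governing: min(349.2, 771.1, 496.8) = 349.2 kN → bolt shear.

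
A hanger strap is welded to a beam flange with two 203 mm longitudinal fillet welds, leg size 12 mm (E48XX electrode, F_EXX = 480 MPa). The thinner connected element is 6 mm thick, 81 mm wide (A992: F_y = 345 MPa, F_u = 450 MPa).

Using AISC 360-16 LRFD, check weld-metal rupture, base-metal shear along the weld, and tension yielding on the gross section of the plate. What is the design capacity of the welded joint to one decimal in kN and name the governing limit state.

Weld metal: throat = 0.707×12 = 8.484 mm, L = 2×203 = 406 mm. φR_n = 0.75 × 0.6 × 480 × 8.484 × 406 = 744.0 kN.
Base metal shear (6 mm plate): yield φR_n = 1.0×0.6×345×6×406 = 504.3 kN; rupture φR_n = 0.75×0.6×450×6×406 = 493.3 kN; take 493.3 kN (rupture).
Tension yield (gross): A_g = 81×6 = 486 mm². φR_n = 0.90 × 345 × 486 = 150.9 kN.
Governing: min(744.0, 493.3, 150.9) = 150.9 kN → gross-section yield.

150.9 kN (gross-section yield governs)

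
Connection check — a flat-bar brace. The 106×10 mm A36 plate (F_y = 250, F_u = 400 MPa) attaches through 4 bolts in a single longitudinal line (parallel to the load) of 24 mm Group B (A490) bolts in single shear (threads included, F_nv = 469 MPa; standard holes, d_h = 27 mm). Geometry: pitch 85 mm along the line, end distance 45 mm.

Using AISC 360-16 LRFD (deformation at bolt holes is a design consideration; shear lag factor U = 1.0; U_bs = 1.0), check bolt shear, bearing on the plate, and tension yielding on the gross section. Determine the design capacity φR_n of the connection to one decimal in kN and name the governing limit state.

Bolt shear: A_b = π(24)²/4 = 452.39 mm². φR_n = 0.75 × 469 × 452.39 × 4 × 1 = 636.5 kN.
Bearing (10 mm plate, F_u = 400 MPa): end bolts L_c = 45 − 27/2 = 31.5, R_n = min(1.2×31.5×10×400, 2.4×24×10×400) = 151.2 kN/bolt; interior L_c = 85 − 27 = 58, R_n = 230.4 kN/bolt. φR_n = 0.75 × (1×151.2 + 3×230.4) = 631.8 kN.
Tension yield (gross): A_g = 106×10 = 1060 mm². φR_n = 0.90 × 250 × 1060 = 238.5 kN.
Governing: min(636.5, 631.8, 238.5) = 238.5 kN → gross-section yield.

238.5 kN (gross-section yield governs)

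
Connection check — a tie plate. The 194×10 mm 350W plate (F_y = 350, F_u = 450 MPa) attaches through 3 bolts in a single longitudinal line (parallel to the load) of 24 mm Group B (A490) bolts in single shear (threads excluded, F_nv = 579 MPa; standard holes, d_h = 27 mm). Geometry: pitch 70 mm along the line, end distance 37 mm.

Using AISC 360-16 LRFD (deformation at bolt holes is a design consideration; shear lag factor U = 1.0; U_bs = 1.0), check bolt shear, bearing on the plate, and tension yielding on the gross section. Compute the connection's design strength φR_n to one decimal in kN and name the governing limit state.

Bolt shear: A_b = π(24)²/4 = 452.39 mm². φR_n = 0.75 × 579 × 452.39 × 3 × 1 = 589.4 kN.
Bearing (10 mm plate, F_u = 450 MPa): end bolts L_c = 37 − 27/2 = 23.5, R_n = min(1.2×23.5×10×450, 2.4×24×10×450) = 126.9 kN/bolt; interior L_c = 70 − 27 = 43, R_n = 232.2 kN/bolt. φR_n = 0.75 × (1×126.9 + 2×232.2) = 443.5 kN.
Tension yield (gross): A_g = 194×10 = 1940 mm². φR_n = 0.90 × 350 × 1940 = 611.1 kN.
Governing: min(589.4, 443.5, 611.1) = 443.5 kN → bearing.

443.5 kN (bearing governs)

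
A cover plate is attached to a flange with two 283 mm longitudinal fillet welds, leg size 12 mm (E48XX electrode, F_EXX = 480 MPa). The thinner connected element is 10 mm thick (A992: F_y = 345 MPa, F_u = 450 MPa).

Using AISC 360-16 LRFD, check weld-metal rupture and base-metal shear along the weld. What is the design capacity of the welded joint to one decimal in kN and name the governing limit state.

1037.2 kN (weld metal governs)

Weld metal: throat = 0.707×12 = 8.484 mm, L = 2×283 = 566 mm. φR_n = 0.75 × 0.6 × 480 × 8.484 × 566 = 1037.2 kN.
Base metal shear (10 mm plate): yield φR_n = 1.0×0.6×345×10×566 = 1171.6 kN; rupture φR_n = 0.75×0.6×450×10×566 = 1146.2 kN; take 1146.2 kN (rupture).
Governing: min(1037.2, 1146.2) = 1037.2 kN → weld metal.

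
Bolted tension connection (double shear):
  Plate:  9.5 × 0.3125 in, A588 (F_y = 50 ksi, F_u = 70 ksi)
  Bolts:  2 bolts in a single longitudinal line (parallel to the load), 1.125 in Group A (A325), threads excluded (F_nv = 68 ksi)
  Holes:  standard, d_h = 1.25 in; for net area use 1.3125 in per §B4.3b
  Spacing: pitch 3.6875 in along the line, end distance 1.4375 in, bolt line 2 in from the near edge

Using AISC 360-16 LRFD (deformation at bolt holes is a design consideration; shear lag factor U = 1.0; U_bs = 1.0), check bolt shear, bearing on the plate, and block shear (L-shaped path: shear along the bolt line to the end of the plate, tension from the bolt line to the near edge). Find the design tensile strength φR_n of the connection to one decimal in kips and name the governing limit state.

53.1 kips (block shear governs)

Bolt shear: A_b = π(1.125)²/4 = 0.99402 in². φR_n = 0.75 × 68 × 0.99402 × 2 × 2 = 202.8 kips.
Bearing (0.3125 in plate, F_u = 70 ksi): end bolts L_c = 1.4375 − 1.25/2 = 0.8125, R_n = min(1.2×0.8125×0.3125×70, 2.4×1.125×0.3125×70) = 21.328 kips/bolt; interior L_c = 3.6875 − 1.25 = 2.4375, R_n = 59.063 kips/bolt. φR_n = 0.75 × (1×21.328 + 1×59.063) = 60.3 kips.
Block shear: shear path 1×[1.4375+1×3.6875] = 1×5.125 in, A_gv = 1.6016, A_nv = 1×(5.125 − 1.5×1.3125)×0.3125 = 0.98633 in²; tension to near edge: (2 − 0.5×1.3125)×0.3125 = 0.41992 in². R_n = min(0.6×70×0.98633, 0.6×50×1.6016) + 1.0×70×0.41992 = min(41.426, 48.048) + 29.394 = 70.82 kips. φR_n = 0.75 × 70.82 = 53.1 kips.
Governing: min(202.8, 60.3, 53.1) = 53.1 kips → block shear.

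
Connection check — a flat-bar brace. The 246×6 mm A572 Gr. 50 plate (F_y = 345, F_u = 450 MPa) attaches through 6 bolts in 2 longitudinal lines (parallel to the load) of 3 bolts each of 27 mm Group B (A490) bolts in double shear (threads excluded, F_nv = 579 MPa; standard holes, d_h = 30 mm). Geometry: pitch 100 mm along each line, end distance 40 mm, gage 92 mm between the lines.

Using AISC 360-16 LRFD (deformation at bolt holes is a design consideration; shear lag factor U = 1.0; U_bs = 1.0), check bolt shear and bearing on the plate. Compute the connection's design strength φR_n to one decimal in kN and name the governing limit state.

646.4 kN (bearing governs)

Bolt shear: A_b = π(27)²/4 = 572.56 mm². φR_n = 0.75 × 579 × 572.56 × 6 × 2 = 2983.6 kN.
Bearing (6 mm plate, F_u = 450 MPa): end bolts L_c = 40 − 30/2 = 25, R_n = min(1.2×25×6×450, 2.4×27×6×450) = 81 kN/bolt; interior L_c = 100 − 30 = 70, R_n = 174.96 kN/bolt. φR_n = 0.75 × (2×81 + 4×174.96) = 646.4 kN.
Governing: min(2983.6, 646.4) = 646.4 kN → bearing.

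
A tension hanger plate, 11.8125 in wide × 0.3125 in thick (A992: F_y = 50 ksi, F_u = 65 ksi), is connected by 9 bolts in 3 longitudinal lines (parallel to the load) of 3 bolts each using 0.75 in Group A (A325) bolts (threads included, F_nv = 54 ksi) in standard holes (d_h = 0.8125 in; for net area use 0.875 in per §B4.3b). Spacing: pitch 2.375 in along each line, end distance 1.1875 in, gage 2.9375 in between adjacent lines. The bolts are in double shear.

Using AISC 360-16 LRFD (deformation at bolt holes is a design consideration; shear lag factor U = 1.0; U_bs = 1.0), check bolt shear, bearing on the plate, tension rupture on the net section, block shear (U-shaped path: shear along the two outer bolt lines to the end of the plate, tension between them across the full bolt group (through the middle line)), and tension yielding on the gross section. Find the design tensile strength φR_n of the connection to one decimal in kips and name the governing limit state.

Bolt shear: A_b = π(0.75)²/4 = 0.44179 in². φR_n = 0.75 × 54 × 0.44179 × 9 × 2 = 322.1 kips.
Bearing (0.3125 in plate, F_u = 65 ksi): end bolts L_c = 1.1875 − 0.8125/2 = 0.78125, R_n = min(1.2×0.78125×0.3125×65, 2.4×0.75×0.3125×65) = 19.043 kips/bolt; interior L_c = 2.375 − 0.8125 = 1.5625, R_n = 36.563 kips/bolt. φR_n = 0.75 × (3×19.043 + 6×36.563) = 207.4 kips.
Tension rupture (net): A_n = (11.8125 − 3×0.875)×0.3125 = 2.8711 in² (U = 1.0, A_e = A_n). φR_n = 0.75 × 65 × 2.8711 = 140.0 kips.
Block shear: shear path 2×[1.1875+2×2.375] = 2×5.9375 in, A_gv = 3.7109, A_nv = 2×(5.9375 − 2.5×0.875)×0.3125 = 2.3438 in²; tension across gage: (5.875 − 2×0.875)×0.3125 = 1.2891 in². R_n = min(0.6×65×2.3438, 0.6×50×3.7109) + 1.0×65×1.2891 = min(91.408, 111.33) + 83.792 = 175.2 kips. φR_n = 0.75 × 175.2 = 131.4 kips.
Tension yield (gross): A_g = 11.8125×0.3125 = 3.6914 in². φR_n = 0.90 × 50 × 3.6914 = 166.1 kips.
Governing: min(322.1, 207.4, 140.0, 131.4, 166.1) = 131.4 kips → block shear.

131.4 kips (block shear governs)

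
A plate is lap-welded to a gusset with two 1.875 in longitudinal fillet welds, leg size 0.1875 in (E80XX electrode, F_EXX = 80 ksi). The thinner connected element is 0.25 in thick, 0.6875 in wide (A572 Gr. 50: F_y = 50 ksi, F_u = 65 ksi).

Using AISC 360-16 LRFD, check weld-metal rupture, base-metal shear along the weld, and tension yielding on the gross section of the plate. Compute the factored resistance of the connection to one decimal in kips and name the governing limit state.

7.7 kips (gross-section yield governs)

Weld metal: throat = 0.707×0.1875 = 0.13256 in, L = 2×1.875 = 3.75 in. φR_n = 0.75 × 0.6 × 80 × 0.13256 × 3.75 = 17.9 kips.
Base metal shear (0.25 in plate): yield φR_n = 1.0×0.6×50×0.25×3.75 = 28.1 kips; rupture φR_n = 0.75×0.6×65×0.25×3.75 = 27.4 kips; take 27.4 kips (rupture).
Tension yield (gross): A_g = 0.6875×0.25 = 0.17188 in². φR_n = 0.90 × 50 × 0.17188 = 7.7 kips.
Governing: min(17.9, 27.4, 7.7) = 7.7 kips → gross-section yield.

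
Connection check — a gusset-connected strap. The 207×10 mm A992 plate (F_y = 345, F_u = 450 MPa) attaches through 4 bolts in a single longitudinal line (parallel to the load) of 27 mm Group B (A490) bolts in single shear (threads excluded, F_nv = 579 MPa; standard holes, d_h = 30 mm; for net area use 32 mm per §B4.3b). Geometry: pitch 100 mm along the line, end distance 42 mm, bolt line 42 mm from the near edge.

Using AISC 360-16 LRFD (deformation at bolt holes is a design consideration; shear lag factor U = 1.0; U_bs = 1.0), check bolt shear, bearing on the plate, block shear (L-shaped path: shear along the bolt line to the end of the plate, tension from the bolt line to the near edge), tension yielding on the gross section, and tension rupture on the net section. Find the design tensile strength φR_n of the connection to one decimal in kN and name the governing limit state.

553.5 kN (block shear governs)

Bolt shear: A_b = π(27)²/4 = 572.56 mm². φR_n = 0.75 × 579 × 572.56 × 4 × 1 = 994.5 kN.
Bearing (10 mm plate, F_u = 450 MPa): end bolts L_c = 42 − 30/2 = 27, R_n = min(1.2×27×10×450, 2.4×27×10×450) = 145.8 kN/bolt; interior L_c = 100 − 30 = 70, R_n = 291.6 kN/bolt. φR_n = 0.75 × (1×145.8 + 3×291.6) = 765.5 kN.
Block shear: shear path 1×[42+3×100] = 1×342 mm, A_gv = 3420, A_nv = 1×(342 − 3.5×32)×10 = 2300 mm²; tension to near edge: (42 − 0.5×32)×10 = 260 mm². R_n = min(0.6×450×2300, 0.6×345×3420) + 1.0×450×260 = min(621, 707.94) + 117 = 738 kN. φR_n = 0.75 × 738 = 553.5 kN.
Tension yield (gross): A_g = 207×10 = 2070 mm². φR_n = 0.90 × 345 × 2070 = 642.7 kN.
Tension rupture (net): A_n = (207 − 1×32)×10 = 1750 mm² (U = 1.0, A_e = A_n). φR_n = 0.75 × 450 × 1750 = 590.6 kN.
Governing: min(994.5, 765.5, 553.5, 642.7, 590.6) = 553.5 kN → block shear.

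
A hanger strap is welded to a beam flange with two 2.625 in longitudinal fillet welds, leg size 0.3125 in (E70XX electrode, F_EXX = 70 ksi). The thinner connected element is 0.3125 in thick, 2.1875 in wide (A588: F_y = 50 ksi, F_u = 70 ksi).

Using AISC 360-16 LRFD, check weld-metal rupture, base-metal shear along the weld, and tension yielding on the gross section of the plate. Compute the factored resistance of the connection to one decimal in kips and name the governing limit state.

30.8 kips (gross-section yield governs)

Weld metal: throat = 0.707×0.3125 = 0.22094 in, L = 2×2.625 = 5.25 in. φR_n = 0.75 × 0.6 × 70 × 0.22094 × 5.25 = 36.5 kips.
Base metal shear (0.3125 in plate): yield φR_n = 1.0×0.6×50×0.3125×5.25 = 49.2 kips; rupture φR_n = 0.75×0.6×70×0.3125×5.25 = 51.7 kips; take 49.2 kips (yield).
Tension yield (gross): A_g = 2.1875×0.3125 = 0.68359 in². φR_n = 0.90 × 50 × 0.68359 = 30.8 kips.
Governing: min(36.5, 49.2, 30.8) = 30.8 kips → gross-section yield.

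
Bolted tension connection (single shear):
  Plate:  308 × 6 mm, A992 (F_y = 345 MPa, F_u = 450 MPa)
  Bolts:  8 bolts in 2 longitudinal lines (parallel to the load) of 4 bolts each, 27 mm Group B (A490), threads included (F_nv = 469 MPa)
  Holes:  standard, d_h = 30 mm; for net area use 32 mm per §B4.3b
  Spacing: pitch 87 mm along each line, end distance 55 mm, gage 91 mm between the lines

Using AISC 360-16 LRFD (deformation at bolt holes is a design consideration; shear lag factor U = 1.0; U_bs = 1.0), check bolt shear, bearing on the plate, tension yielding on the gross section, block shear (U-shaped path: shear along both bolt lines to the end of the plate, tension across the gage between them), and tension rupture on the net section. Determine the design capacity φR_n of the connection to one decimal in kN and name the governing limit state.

494.1 kN (net-section rupture governs)

Bolt shear: A_b = π(27)²/4 = 572.56 mm². φR_n = 0.75 × 469 × 572.56 × 8 × 1 = 1611.2 kN.
Bearing (6 mm plate, F_u = 450 MPa): end bolts L_c = 55 − 30/2 = 40, R_n = min(1.2×40×6×450, 2.4×27×6×450) = 129.6 kN/bolt; interior L_c = 87 − 30 = 57, R_n = 174.96 kN/bolt. φR_n = 0.75 × (2×129.6 + 6×174.96) = 981.7 kN.
Tension yield (gross): A_g = 308×6 = 1848 mm². φR_n = 0.90 × 345 × 1848 = 573.8 kN.
Block shear: shear path 2×[55+3×87] = 2×316 mm, A_gv = 3792, A_nv = 2×(316 − 3.5×32)×6 = 2448 mm²; tension across gage: (91 − 1×32)×6 = 354 mm². R_n = min(0.6×450×2448, 0.6×345×3792) + 1.0×450×354 = min(660.96, 784.94) + 159.3 = 820.26 kN. φR_n = 0.75 × 820.26 = 615.2 kN.
Tension rupture (net): A_n = (308 − 2×32)×6 = 1464 mm² (U = 1.0, A_e = A_n). φR_n = 0.75 × 450 × 1464 = 494.1 kN.
Governing: min(1611.2, 981.7, 573.8, 615.2, 494.1) = 494.1 kN → net-section rupture.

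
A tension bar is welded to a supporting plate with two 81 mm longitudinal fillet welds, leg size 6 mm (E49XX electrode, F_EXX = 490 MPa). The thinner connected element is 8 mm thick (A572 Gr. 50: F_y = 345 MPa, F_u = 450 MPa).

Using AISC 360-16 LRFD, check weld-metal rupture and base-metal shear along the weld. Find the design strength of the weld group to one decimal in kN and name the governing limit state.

Weld metal: throat = 0.707×6 = 4.242 mm, L = 2×81 = 162 mm. φR_n = 0.75 × 0.6 × 490 × 4.242 × 162 = 151.5 kN.
Base metal shear (8 mm plate): yield φR_n = 1.0×0.6×345×8×162 = 268.3 kN; rupture φR_n = 0.75×0.6×450×8×162 = 262.4 kN; take 262.4 kN (rupture).
Governing: min(151.5, 262.4) = 151.5 kN → weld metal.

151.5 kN (weld metal governs)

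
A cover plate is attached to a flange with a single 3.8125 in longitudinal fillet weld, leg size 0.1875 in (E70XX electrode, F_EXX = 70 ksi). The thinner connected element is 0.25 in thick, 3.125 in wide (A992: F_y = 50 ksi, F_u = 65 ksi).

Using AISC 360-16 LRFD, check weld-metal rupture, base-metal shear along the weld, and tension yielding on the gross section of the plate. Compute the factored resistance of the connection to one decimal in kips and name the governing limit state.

15.9 kips (weld metal governs)

Weld metal: throat = 0.707×0.1875 = 0.13256 in, L = 3.8125 in. φR_n = 0.75 × 0.6 × 70 × 0.13256 × 3.8125 = 15.9 kips.
Base metal shear (0.25 in plate): yield φR_n = 1.0×0.6×50×0.25×3.8125 = 28.6 kips; rupture φR_n = 0.75×0.6×65×0.25×3.8125 = 27.9 kips; take 27.9 kips (rupture).
Tension yield (gross): A_g = 3.125×0.25 = 0.78125 in². φR_n = 0.90 × 50 × 0.78125 = 35.2 kips.
Governing: min(15.9, 27.9, 35.2) = 15.9 kips → weld metal.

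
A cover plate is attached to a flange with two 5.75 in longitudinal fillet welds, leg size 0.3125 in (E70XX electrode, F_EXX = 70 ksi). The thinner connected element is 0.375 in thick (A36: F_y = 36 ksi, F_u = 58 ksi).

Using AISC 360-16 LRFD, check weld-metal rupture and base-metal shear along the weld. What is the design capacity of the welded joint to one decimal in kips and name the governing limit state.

Weld metal: throat = 0.707×0.3125 = 0.22094 in, L = 2×5.75 = 11.5 in. φR_n = 0.75 × 0.6 × 70 × 0.22094 × 11.5 = 80.0 kips.
Base metal shear (0.375 in plate): yield φR_n = 1.0×0.6×36×0.375×11.5 = 93.2 kips; rupture φR_n = 0.75×0.6×58×0.375×11.5 = 112.6 kips; take 93.2 kips (yield).
Governing: min(80.0, 93.2) = 80.0 kips → weld metal.

80.0 kips (weld metal governs)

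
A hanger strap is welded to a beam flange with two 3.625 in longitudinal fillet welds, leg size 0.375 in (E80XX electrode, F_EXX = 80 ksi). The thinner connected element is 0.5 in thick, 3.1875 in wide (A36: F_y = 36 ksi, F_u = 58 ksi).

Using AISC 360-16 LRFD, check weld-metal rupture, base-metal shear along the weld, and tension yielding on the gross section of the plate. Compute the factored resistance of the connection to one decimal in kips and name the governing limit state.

Weld metal: throat = 0.707×0.375 = 0.26513 in, L = 2×3.625 = 7.25 in. φR_n = 0.75 × 0.6 × 80 × 0.26513 × 7.25 = 69.2 kips.
Base metal shear (0.5 in plate): yield φR_n = 1.0×0.6×36×0.5×7.25 = 78.3 kips; rupture φR_n = 0.75×0.6×58×0.5×7.25 = 94.6 kips; take 78.3 kips (yield).
Tension yield (gross): A_g = 3.1875×0.5 = 1.5938 in². φR_n = 0.90 × 36 × 1.5938 = 51.6 kips.
Governing: min(69.2, 78.3, 51.6) = 51.6 kips → gross-section yield.

51.6 kips (gross-section yield governs)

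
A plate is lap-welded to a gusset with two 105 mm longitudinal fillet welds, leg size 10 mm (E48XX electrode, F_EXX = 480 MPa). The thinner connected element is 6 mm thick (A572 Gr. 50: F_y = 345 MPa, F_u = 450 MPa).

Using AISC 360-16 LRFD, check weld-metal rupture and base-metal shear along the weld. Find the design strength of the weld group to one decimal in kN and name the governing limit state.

255.2 kN (base-metal shear governs)

Weld metal: throat = 0.707×10 = 7.07 mm, L = 2×105 = 210 mm. φR_n = 0.75 × 0.6 × 480 × 7.07 × 210 = 320.7 kN.
Base metal shear (6 mm plate): yield φR_n = 1.0×0.6×345×6×210 = 260.8 kN; rupture φR_n = 0.75×0.6×450×6×210 = 255.2 kN; take 255.2 kN (rupture).
Governing: min(320.7, 255.2) = 255.2 kN → base-metal shear.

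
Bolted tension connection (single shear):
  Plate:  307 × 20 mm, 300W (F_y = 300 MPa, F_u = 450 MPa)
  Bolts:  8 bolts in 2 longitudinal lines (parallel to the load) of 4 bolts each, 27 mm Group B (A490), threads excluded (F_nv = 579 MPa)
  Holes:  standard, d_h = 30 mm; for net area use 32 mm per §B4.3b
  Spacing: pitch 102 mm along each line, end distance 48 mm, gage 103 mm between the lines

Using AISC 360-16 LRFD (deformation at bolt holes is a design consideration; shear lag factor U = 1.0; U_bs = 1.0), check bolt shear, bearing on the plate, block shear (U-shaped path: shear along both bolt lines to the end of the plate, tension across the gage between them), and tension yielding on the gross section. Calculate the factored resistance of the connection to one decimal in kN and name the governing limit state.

Bolt shear: A_b = π(27)²/4 = 572.56 mm². φR_n = 0.75 × 579 × 572.56 × 8 × 1 = 1989.1 kN.
Bearing (20 mm plate, F_u = 450 MPa): end bolts L_c = 48 − 30/2 = 33, R_n = min(1.2×33×20×450, 2.4×27×20×450) = 356.4 kN/bolt; interior L_c = 102 − 30 = 72, R_n = 583.2 kN/bolt. φR_n = 0.75 × (2×356.4 + 6×583.2) = 3159.0 kN.
Block shear: shear path 2×[48+3×102] = 2×354 mm, A_gv = 14160, A_nv = 2×(354 − 3.5×32)×20 = 9680 mm²; tension across gage: (103 − 1×32)×20 = 1420 mm². R_n = min(0.6×450×9680, 0.6×300×14160) + 1.0×450×1420 = min(2613.6, 2548.8) + 639 = 3187.8 kN. φR_n = 0.75 × 3187.8 = 2390.9 kN.
Tension yield (gross): A_g = 307×20 = 6140 mm². φR_n = 0.90 × 300 × 6140 = 1657.8 kN.
Governing: min(1989.1, 3159.0, 2390.9, 1657.8) = 1657.8 kN → gross-section yield.

1657.8 kN (gross-section yield governs)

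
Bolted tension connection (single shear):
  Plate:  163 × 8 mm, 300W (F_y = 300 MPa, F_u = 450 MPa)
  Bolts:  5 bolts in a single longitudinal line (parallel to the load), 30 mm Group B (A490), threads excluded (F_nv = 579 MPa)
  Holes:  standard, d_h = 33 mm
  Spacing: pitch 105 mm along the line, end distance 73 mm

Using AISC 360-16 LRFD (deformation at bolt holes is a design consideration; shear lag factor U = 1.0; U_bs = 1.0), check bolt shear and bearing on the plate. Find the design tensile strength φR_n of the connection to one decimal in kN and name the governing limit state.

960.7 kN (bearing governs)

Bolt shear: A_b = π(30)²/4 = 706.86 mm². φR_n = 0.75 × 579 × 706.86 × 5 × 1 = 1534.8 kN.
Bearing (8 mm plate, F_u = 450 MPa): end bolts L_c = 73 − 33/2 = 56.5, R_n = min(1.2×56.5×8×450, 2.4×30×8×450) = 244.08 kN/bolt; interior L_c = 105 − 33 = 72, R_n = 259.2 kN/bolt. φR_n = 0.75 × (1×244.08 + 4×259.2) = 960.7 kN.
Governing: min(1534.8, 960.7) = 960.7 kN → bearing.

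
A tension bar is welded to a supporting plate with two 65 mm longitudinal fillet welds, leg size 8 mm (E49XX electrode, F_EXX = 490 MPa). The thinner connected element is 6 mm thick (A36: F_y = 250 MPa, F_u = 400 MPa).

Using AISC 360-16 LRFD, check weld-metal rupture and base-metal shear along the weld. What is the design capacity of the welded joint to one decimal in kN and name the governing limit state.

117.0 kN (base-metal shear governs)

Weld metal: throat = 0.707×8 = 5.656 mm, L = 2×65 = 130 mm. φR_n = 0.75 × 0.6 × 490 × 5.656 × 130 = 162.1 kN.
Base metal shear (6 mm plate): yield φR_n = 1.0×0.6×250×6×130 = 117.0 kN; rupture φR_n = 0.75×0.6×400×6×130 = 140.4 kN; take 117.0 kN (yield).
Governing: min(162.1, 117.0) = 117.0 kN → base-metal shear.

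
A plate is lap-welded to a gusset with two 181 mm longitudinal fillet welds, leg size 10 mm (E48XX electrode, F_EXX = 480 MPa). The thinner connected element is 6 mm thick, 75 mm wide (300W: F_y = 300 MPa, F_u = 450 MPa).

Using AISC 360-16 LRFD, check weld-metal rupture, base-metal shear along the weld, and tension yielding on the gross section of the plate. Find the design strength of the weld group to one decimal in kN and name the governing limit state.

Weld metal: throat = 0.707×10 = 7.07 mm, L = 2×181 = 362 mm. φR_n = 0.75 × 0.6 × 480 × 7.07 × 362 = 552.8 kN.
Base metal shear (6 mm plate): yield φR_n = 1.0×0.6×300×6×362 = 391.0 kN; rupture φR_n = 0.75×0.6×450×6×362 = 439.8 kN; take 391.0 kN (yield).
Tension yield (gross): A_g = 75×6 = 450 mm². φR_n = 0.90 × 300 × 450 = 121.5 kN.
Governing: min(552.8, 391.0, 121.5) = 121.5 kN → gross-section yield.

121.5 kN (gross-section yield governs)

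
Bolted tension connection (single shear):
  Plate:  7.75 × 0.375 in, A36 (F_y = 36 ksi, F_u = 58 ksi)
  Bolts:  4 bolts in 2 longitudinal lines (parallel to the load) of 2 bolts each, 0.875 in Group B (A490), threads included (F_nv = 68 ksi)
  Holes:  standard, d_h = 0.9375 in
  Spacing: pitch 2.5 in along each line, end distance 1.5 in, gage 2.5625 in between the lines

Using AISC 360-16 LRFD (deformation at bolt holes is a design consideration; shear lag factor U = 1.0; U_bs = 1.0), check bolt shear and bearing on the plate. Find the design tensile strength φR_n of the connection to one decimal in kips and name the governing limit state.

Bolt shear: A_b = π(0.875)²/4 = 0.60132 in². φR_n = 0.75 × 68 × 0.60132 × 4 × 1 = 122.7 kips.
Bearing (0.375 in plate, F_u = 58 ksi): end bolts L_c = 1.5 − 0.9375/2 = 1.03125, R_n = min(1.2×1.03125×0.375×58, 2.4×0.875×0.375×58) = 26.916 kips/bolt; interior L_c = 2.5 − 0.9375 = 1.5625, R_n = 40.781 kips/bolt. φR_n = 0.75 × (2×26.916 + 2×40.781) = 101.5 kips.
Governing: min(122.7, 101.5) = 101.5 kips → bearing.

101.5 kips (bearing governs)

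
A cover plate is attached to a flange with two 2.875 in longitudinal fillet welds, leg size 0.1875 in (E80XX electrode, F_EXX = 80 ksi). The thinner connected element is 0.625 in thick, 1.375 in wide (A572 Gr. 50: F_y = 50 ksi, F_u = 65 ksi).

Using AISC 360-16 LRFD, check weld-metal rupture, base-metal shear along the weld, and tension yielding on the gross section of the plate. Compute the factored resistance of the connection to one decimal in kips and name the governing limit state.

27.4 kips (weld metal governs)

Weld metal: throat = 0.707×0.1875 = 0.13256 in, L = 2×2.875 = 5.75 in. φR_n = 0.75 × 0.6 × 80 × 0.13256 × 5.75 = 27.4 kips.
Base metal shear (0.625 in plate): yield φR_n = 1.0×0.6×50×0.625×5.75 = 107.8 kips; rupture φR_n = 0.75×0.6×65×0.625×5.75 = 105.1 kips; take 105.1 kips (rupture).
Tension yield (gross): A_g = 1.375×0.625 = 0.85938 in². φR_n = 0.90 × 50 × 0.85938 = 38.7 kips.
Governing: min(27.4, 105.1, 38.7) = 27.4 kips → weld metal.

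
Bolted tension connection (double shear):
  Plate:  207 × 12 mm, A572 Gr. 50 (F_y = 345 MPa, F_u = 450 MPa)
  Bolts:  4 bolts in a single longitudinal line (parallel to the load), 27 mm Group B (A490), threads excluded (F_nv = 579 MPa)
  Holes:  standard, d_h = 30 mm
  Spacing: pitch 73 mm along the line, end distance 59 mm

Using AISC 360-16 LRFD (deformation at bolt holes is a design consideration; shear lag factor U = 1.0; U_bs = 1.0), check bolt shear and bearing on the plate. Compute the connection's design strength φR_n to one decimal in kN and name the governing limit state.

840.8 kN (bearing governs)

Bolt shear: A_b = π(27)²/4 = 572.56 mm². φR_n = 0.75 × 579 × 572.56 × 4 × 2 = 1989.1 kN.
Bearing (12 mm plate, F_u = 450 MPa): end bolts L_c = 59 − 30/2 = 44, R_n = min(1.2×44×12×450, 2.4×27×12×450) = 285.12 kN/bolt; interior L_c = 73 − 30 = 43, R_n = 278.64 kN/bolt. φR_n = 0.75 × (1×285.12 + 3×278.64) = 840.8 kN.
Governing: min(1989.1, 840.8) = 840.8 kN → bearing.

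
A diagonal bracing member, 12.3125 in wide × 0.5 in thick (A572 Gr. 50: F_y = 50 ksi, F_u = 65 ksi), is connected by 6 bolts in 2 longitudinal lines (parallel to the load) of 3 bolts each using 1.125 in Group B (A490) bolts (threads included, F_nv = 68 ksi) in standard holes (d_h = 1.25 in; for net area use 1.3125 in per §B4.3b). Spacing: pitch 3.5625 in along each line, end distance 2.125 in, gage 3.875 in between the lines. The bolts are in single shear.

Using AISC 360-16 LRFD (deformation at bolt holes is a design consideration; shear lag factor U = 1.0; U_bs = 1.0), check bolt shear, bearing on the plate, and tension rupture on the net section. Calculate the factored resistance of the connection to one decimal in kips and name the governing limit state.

Bolt shear: A_b = π(1.125)²/4 = 0.99402 in². φR_n = 0.75 × 68 × 0.99402 × 6 × 1 = 304.2 kips.
Bearing (0.5 in plate, F_u = 65 ksi): end bolts L_c = 2.125 − 1.25/2 = 1.5, R_n = min(1.2×1.5×0.5×65, 2.4×1.125×0.5×65) = 58.5 kips/bolt; interior L_c = 3.5625 − 1.25 = 2.3125, R_n = 87.75 kips/bolt. φR_n = 0.75 × (2×58.5 + 4×87.75) = 351.0 kips.
Tension rupture (net): A_n = (12.3125 − 2×1.3125)×0.5 = 4.8438 in² (U = 1.0, A_e = A_n). φR_n = 0.75 × 65 × 4.8438 = 236.1 kips.
Governing: min(304.2, 351.0, 236.1) = 236.1 kips → net-section rupture.

236.1 kips (net-section rupture governs)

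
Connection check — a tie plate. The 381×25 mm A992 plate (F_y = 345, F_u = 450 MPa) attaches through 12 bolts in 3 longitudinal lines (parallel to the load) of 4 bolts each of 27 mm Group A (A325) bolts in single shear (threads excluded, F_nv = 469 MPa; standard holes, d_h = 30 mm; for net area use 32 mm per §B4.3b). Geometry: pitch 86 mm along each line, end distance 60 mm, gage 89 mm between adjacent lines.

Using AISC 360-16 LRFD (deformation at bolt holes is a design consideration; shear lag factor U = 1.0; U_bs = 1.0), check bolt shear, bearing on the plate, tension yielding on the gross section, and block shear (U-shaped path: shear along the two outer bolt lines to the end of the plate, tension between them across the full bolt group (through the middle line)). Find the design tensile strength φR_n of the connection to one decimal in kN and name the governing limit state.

2416.8 kN (bolt shear governs)

Bolt shear: A_b = π(27)²/4 = 572.56 mm². φR_n = 0.75 × 469 × 572.56 × 12 × 1 = 2416.8 kN.
Bearing (25 mm plate, F_u = 450 MPa): end bolts L_c = 60 − 30/2 = 45, R_n = min(1.2×45×25×450, 2.4×27×25×450) = 607.5 kN/bolt; interior L_c = 86 − 30 = 56, R_n = 729 kN/bolt. φR_n = 0.75 × (3×607.5 + 9×729) = 6287.6 kN.
Tension yield (gross): A_g = 381×25 = 9525 mm². φR_n = 0.90 × 345 × 9525 = 2957.5 kN.
Block shear: shear path 2×[60+3×86] = 2×318 mm, A_gv = 15900, A_nv = 2×(318 − 3.5×32)×25 = 10300 mm²; tension across gage: (178 − 2×32)×25 = 2850 mm². R_n = min(0.6×450×10300, 0.6×345×15900) + 1.0×450×2850 = min(2781, 3291.3) + 1282.5 = 4063.5 kN. φR_n = 0.75 × 4063.5 = 3047.6 kN.
Governing: min(2416.8, 6287.6, 2957.5, 3047.6) = 2416.8 kN → bolt shear.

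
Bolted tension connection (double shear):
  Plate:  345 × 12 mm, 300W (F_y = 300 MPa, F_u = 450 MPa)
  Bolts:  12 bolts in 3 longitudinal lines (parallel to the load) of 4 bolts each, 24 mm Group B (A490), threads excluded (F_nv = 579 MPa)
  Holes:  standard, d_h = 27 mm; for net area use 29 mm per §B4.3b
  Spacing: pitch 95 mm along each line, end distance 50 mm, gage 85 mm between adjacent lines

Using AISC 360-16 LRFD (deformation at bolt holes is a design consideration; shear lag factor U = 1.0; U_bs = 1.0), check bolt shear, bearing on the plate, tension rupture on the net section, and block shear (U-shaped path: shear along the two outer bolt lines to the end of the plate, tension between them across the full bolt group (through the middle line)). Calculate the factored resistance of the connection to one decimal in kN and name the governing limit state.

1044.9 kN (net-section rupture governs)

Bolt shear: A_b = π(24)²/4 = 452.39 mm². φR_n = 0.75 × 579 × 452.39 × 12 × 2 = 4714.8 kN.
Bearing (12 mm plate, F_u = 450 MPa): end bolts L_c = 50 − 27/2 = 36.5, R_n = min(1.2×36.5×12×450, 2.4×24×12×450) = 236.52 kN/bolt; interior L_c = 95 − 27 = 68, R_n = 311.04 kN/bolt. φR_n = 0.75 × (3×236.52 + 9×311.04) = 2631.7 kN.
Tension rupture (net): A_n = (345 − 3×29)×12 = 3096 mm² (U = 1.0, A_e = A_n). φR_n = 0.75 × 450 × 3096 = 1044.9 kN.
Block shear: shear path 2×[50+3×95] = 2×335 mm, A_gv = 8040, A_nv = 2×(335 − 3.5×29)×12 = 5604 mm²; tension across gage: (170 − 2×29)×12 = 1344 mm². R_n = min(0.6×450×5604, 0.6×300×8040) + 1.0×450×1344 = min(1513.1, 1447.2) + 604.8 = 2052 kN. φR_n = 0.75 × 2052 = 1539.0 kN.
Governing: min(4714.8, 2631.7, 1044.9, 1539.0) = 1044.9 kN → net-section rupture.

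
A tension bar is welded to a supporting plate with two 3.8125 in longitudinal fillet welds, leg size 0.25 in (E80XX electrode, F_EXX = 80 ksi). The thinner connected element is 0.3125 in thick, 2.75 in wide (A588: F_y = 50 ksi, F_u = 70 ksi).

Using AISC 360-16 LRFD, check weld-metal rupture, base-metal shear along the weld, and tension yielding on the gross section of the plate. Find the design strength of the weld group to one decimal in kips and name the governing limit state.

38.7 kips (gross-section yield governs)

Weld metal: throat = 0.707×0.25 = 0.17675 in, L = 2×3.8125 = 7.625 in. φR_n = 0.75 × 0.6 × 80 × 0.17675 × 7.625 = 48.5 kips.
Base metal shear (0.3125 in plate): yield φR_n = 1.0×0.6×50×0.3125×7.625 = 71.5 kips; rupture φR_n = 0.75×0.6×70×0.3125×7.625 = 75.1 kips; take 71.5 kips (yield).
Tension yield (gross): A_g = 2.75×0.3125 = 0.85938 in². φR_n = 0.90 × 50 × 0.85938 = 38.7 kips.
Governing: min(48.5, 71.5, 38.7) = 38.7 kips → gross-section yield.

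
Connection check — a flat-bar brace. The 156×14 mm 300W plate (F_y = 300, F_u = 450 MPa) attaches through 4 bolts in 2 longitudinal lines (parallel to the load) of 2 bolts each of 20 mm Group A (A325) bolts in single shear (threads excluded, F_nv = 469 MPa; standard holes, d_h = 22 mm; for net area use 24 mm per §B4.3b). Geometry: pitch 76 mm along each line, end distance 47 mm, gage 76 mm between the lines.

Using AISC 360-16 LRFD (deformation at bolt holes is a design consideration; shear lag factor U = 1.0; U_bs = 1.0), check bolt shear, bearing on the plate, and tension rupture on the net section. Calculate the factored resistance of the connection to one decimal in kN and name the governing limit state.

442.0 kN (bolt shear governs)

Bolt shear: A_b = π(20)²/4 = 314.16 mm². φR_n = 0.75 × 469 × 314.16 × 4 × 1 = 442.0 kN.
Bearing (14 mm plate, F_u = 450 MPa): end bolts L_c = 47 − 22/2 = 36, R_n = min(1.2×36×14×450, 2.4×20×14×450) = 272.16 kN/bolt; interior L_c = 76 − 22 = 54, R_n = 302.4 kN/bolt. φR_n = 0.75 × (2×272.16 + 2×302.4) = 861.8 kN.
Tension rupture (net): A_n = (156 − 2×24)×14 = 1512 mm² (U = 1.0, A_e = A_n). φR_n = 0.75 × 450 × 1512 = 510.3 kN.
Governing: min(442.0, 861.8, 510.3) = 442.0 kN → bolt shear.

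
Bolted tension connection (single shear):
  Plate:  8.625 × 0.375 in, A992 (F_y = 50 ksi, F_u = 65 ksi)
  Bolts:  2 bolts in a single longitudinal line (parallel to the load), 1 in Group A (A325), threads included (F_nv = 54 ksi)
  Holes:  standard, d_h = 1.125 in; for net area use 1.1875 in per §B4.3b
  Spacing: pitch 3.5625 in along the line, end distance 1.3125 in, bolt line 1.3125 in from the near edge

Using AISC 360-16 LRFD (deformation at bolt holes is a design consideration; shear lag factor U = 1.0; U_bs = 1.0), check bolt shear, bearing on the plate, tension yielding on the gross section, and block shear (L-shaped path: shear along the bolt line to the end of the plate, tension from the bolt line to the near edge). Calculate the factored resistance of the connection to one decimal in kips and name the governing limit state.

47.1 kips (block shear governs)

Bolt shear: A_b = π(1)²/4 = 0.7854 in². φR_n = 0.75 × 54 × 0.7854 × 2 × 1 = 63.6 kips.
Bearing (0.375 in plate, F_u = 65 ksi): end bolts L_c = 1.3125 − 1.125/2 = 0.75, R_n = min(1.2×0.75×0.375×65, 2.4×1×0.375×65) = 21.938 kips/bolt; interior L_c = 3.5625 − 1.125 = 2.4375, R_n = 58.5 kips/bolt. φR_n = 0.75 × (1×21.938 + 1×58.5) = 60.3 kips.
Tension yield (gross): A_g = 8.625×0.375 = 3.2344 in². φR_n = 0.90 × 50 × 3.2344 = 145.5 kips.
Block shear: shear path 1×[1.3125+1×3.5625] = 1×4.875 in, A_gv = 1.8281, A_nv = 1×(4.875 − 1.5×1.1875)×0.375 = 1.1602 in²; tension to near edge: (1.3125 − 0.5×1.1875)×0.375 = 0.26953 in². R_n = min(0.6×65×1.1602, 0.6×50×1.8281) + 1.0×65×0.26953 = min(45.248, 54.843) + 17.519 = 62.767 kips. φR_n = 0.75 × 62.767 = 47.1 kips.
Governing: min(63.6, 60.3, 145.5, 47.1) = 47.1 kips → block shear.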